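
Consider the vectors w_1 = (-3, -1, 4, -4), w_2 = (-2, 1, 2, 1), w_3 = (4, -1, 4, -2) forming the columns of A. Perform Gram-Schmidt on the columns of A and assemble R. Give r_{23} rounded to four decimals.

q_1 = w_1/‖w_1‖ = (-3, -1, 4, -4)/6.4807 = (-0.4629, -0.1543, 0.6172, -0.6172).
r_{12} = q_1·w_2 = 1.3887.
u_2 = w_2 − 1.3887·q_1 = (-1.3571, 1.2143, 1.1429, 1.8571).
‖u_2‖ = 2.8410, so q_2 = (-0.4777, 0.4274, 0.4023, 0.6537).
r_{23} = q_2·w_3 = -2.0365.

r_{23} = -2.0365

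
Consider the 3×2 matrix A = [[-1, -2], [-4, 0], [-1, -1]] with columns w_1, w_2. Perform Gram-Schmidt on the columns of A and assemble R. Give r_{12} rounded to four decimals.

w_1 = (-1, -4, -1); ‖w_1‖ = 4.2426, so e_1 = (-0.2357, -0.9428, -0.2357).
r_{12} = e_1·w_2 = 0.7071.

r_{12} = 0.7071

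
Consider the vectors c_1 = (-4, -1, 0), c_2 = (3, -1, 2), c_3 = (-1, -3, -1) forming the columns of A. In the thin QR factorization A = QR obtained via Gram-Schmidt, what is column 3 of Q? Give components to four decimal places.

c_1 = (-4, -1, 0); ‖c_1‖ = 4.1231, so e_1 = (-0.9701, -0.2425, 0.0000).
e_1·c_2 = (-0.9701)·3 + (-0.2425)·(-1) + 0.0000·2 = -2.6679.
u_2 = c_2 + 2.6679·e_1 = (0.4118, -1.6471, 2.0000).
‖u_2‖ = 2.6234, so e_2 = (0.1570, -0.6278, 0.7624).
e_1·c_3 = (-0.9701)·(-1) + (-0.2425)·(-3) + 0.0000·(-1) = 1.6977; e_2·c_3 = 0.1570·(-1) + (-0.6278)·(-3) + 0.7624·(-1) = 0.9642.
u_3 = c_3 − 1.6977·e_1 − 0.9642·e_2 = (0.4957, -1.9829, -1.7350).
‖u_3‖ = 2.6811, so e_3 = (0.1849, -0.7396, -0.6472).

e_3 = (0.1849, -0.7396, -0.6472)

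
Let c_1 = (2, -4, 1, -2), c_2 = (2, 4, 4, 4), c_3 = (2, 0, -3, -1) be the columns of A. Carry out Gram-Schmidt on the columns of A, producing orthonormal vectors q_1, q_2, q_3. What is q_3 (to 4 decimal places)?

c_1 = (2, -4, 1, -2); ‖c_1‖ = 5.0000, so q_1 = (0.4000, -0.8000, 0.2000, -0.4000).
q_1·c_2 = 0.4000·2 + (-0.8000)·4 + 0.2000·4 + (-0.4000)·4 = -3.2000.
u_2 = c_2 + 3.2000·q_1 = (3.2800, 1.4400, 4.6400, 2.7200).
‖u_2‖ = 6.4622, so q_2 = (0.5076, 0.2228, 0.7180, 0.4209).
q_1·c_3 = 0.4000·2 + (-0.8000)·0 + 0.2000·(-3) + (-0.4000)·(-1) = 0.6000; q_2·c_3 = 0.5076·2 + 0.2228·0 + 0.7180·(-3) + 0.4209·(-1) = -1.5598.
u_3 = c_3 − 0.6000·q_1 + 1.5598·q_2 = (2.5517, 0.8276, -2.0000, -0.1034).
‖u_3‖ = 3.3477, so q_3 = (0.7622, 0.2472, -0.5974, -0.0309).

q_3 = (0.7622, 0.2472, -0.5974, -0.0309)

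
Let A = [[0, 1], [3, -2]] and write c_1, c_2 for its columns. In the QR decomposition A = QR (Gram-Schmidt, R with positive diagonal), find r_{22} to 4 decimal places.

r_{22} = 1.0000

e_1 = c_1/‖c_1‖ = (0, 3)/3.0000 = (0.0000, 1.0000).
r_{12} = e_1·c_2 = -2.0000.
u_2 = c_2 + 2.0000·e_1 = (1.0000, 0.0000).
r_{22} = ‖u_2‖ = 1.0000.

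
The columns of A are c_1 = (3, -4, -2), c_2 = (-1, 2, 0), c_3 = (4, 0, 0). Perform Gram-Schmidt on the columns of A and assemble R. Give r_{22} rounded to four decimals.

c_1 = (3, -4, -2); ‖c_1‖ = 5.3852, so e_1 = (0.5571, -0.7428, -0.3714).
e_1·c_2 = 0.5571·(-1) + (-0.7428)·2 + (-0.3714)·0 = -2.0426.
u_2 = c_2 + 2.0426·e_1 = (0.1379, 0.4828, -0.7586).
r_{22} = ‖u_2‖ = 0.9097.

r_{22} = 0.9097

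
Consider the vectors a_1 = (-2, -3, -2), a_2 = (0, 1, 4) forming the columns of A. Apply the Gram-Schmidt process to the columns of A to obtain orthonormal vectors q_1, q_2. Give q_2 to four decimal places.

a_1 = (-2, -3, -2); ‖a_1‖ = 4.1231, so q_1 = (-0.4851, -0.7276, -0.4851).
q_1·a_2 = (-0.4851)·0 + (-0.7276)·1 + (-0.4851)·4 = -2.6679.
u_2 = a_2 + 2.6679·q_1 = (-1.2941, -0.9412, 2.7059).
‖u_2‖ = 3.1436, so q_2 = (-0.4117, -0.2994, 0.8608).

q_2 = (-0.4117, -0.2994, 0.8608)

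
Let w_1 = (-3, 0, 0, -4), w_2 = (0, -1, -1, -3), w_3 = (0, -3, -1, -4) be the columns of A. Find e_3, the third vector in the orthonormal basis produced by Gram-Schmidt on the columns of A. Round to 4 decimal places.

e_3 = (-0.2295, -0.8844, 0.3681, 0.1721)

e_1 = w_1/‖w_1‖ = (-3, 0, 0, -4)/5.0000 = (-0.6000, 0.0000, 0.0000, -0.8000).
r_{12} = e_1·w_2 = 2.4000.
u_2 = w_2 − 2.4000·e_1 = (1.4400, -1.0000, -1.0000, -1.0800).
‖u_2‖ = 2.2891, so e_2 = (0.6291, -0.4369, -0.4369, -0.4718).
r_{13} = e_1·w_3 = 3.2000; r_{23} = e_2·w_3 = 3.6346.
u_3 = w_3 − 3.2000·e_1 − 3.6346·e_2 = (-0.3664, -1.4122, 0.5878, 0.2748).
‖u_3‖ = 1.5968, so e_3 = (-0.2295, -0.8844, 0.3681, 0.1721).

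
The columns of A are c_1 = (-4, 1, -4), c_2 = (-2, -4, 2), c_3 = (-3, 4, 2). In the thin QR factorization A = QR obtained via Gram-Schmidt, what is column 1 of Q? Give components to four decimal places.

e_1 = (-0.6963, 0.1741, -0.6963)

e_1 = c_1/‖c_1‖ = (-4, 1, -4)/5.7446 = (-0.6963, 0.1741, -0.6963).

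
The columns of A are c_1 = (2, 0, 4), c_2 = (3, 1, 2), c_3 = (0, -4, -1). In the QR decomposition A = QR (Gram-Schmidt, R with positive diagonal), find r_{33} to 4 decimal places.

c_1 = (2, 0, 4); ‖c_1‖ = 4.4721, so e_1 = (0.4472, 0.0000, 0.8944).
e_1·c_2 = 0.4472·3 + 0.0000·1 + 0.8944·2 = 3.1305.
u_2 = c_2 − 3.1305·e_1 = (1.6000, 1.0000, -0.8000).
‖u_2‖ = 2.0494, so e_2 = (0.7807, 0.4880, -0.3904).
e_1·c_3 = 0.4472·0 + 0.0000·(-4) + 0.8944·(-1) = -0.8944; e_2·c_3 = 0.7807·0 + 0.4880·(-4) + (-0.3904)·(-1) = -1.5614.
u_3 = c_3 + 0.8944·e_1 + 1.5614·e_2 = (1.6190, -3.2381, -0.8095).
r_{33} = ‖u_3‖ = 3.7097.

r_{33} = 3.7097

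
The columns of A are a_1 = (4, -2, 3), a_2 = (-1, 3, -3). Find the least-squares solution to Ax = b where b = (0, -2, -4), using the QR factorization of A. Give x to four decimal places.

x = (-0.2000, 0.1158)

a_1 = (4, -2, 3); ‖a_1‖ = 5.3852, so q_1 = (0.7428, -0.3714, 0.5571).
q_1·a_2 = 0.7428·(-1) + (-0.3714)·3 + 0.5571·(-3) = -3.5282.
u_2 = a_2 + 3.5282·q_1 = (1.6207, 1.6897, -1.0345).
‖u_2‖ = 2.5596, so q_2 = (0.6332, 0.6601, -0.4042).
Qᵀb = (-1.4856, 0.2964).
Back-substitute: x_2 = 0.2964/2.5596 = 0.1158.
x_1 = (-1.4856 + 3.5282·0.1158)/5.3852 = -0.2000.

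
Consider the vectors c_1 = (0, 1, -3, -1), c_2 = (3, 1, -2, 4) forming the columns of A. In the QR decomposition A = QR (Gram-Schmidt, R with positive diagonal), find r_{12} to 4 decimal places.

e_1 = c_1/‖c_1‖ = (0, 1, -3, -1)/3.3166 = (0.0000, 0.3015, -0.9045, -0.3015).
r_{12} = e_1·c_2 = 0.9045.

r_{12} = 0.9045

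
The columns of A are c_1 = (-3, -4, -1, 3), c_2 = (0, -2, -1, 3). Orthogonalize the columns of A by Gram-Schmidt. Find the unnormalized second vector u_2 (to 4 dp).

c_1 = (-3, -4, -1, 3); ‖c_1‖ = 5.9161, so e_1 = (-0.5071, -0.6761, -0.1690, 0.5071).
e_1·c_2 = (-0.5071)·0 + (-0.6761)·(-2) + (-0.1690)·(-1) + 0.5071·3 = 3.0426.
u_2 = c_2 − 3.0426·e_1 = (1.5429, 0.0571, -0.4857, 1.4571).

u_2 = (1.5429, 0.0571, -0.4857, 1.4571)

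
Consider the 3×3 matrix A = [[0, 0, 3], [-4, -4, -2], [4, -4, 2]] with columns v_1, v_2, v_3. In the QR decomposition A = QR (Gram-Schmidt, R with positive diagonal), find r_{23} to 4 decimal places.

q_1 = v_1/‖v_1‖ = (0, -4, 4)/5.6569 = (0.0000, -0.7071, 0.7071).
r_{12} = q_1·v_2 = 0.0000.
u_2 = v_2 + 0.0000·q_1 = (0.0000, -4.0000, -4.0000).
‖u_2‖ = 5.6569, so q_2 = (0.0000, -0.7071, -0.7071).
r_{23} = q_2·v_3 = 0.0000.

r_{23} = 0.0000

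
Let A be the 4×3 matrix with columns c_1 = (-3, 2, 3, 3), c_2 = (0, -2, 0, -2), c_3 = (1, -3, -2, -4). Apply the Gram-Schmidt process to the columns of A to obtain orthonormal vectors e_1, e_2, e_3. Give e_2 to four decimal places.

c_1 = (-3, 2, 3, 3); ‖c_1‖ = 5.5678, so e_1 = (-0.5388, 0.3592, 0.5388, 0.5388).
e_1·c_2 = (-0.5388)·0 + 0.3592·(-2) + 0.5388·0 + 0.5388·(-2) = -1.7961.
u_2 = c_2 + 1.7961·e_1 = (-0.9677, -1.3548, 0.9677, -1.0323).
‖u_2‖ = 2.1850, so e_2 = (-0.4429, -0.6201, 0.4429, -0.4724).

e_2 = (-0.4429, -0.6201, 0.4429, -0.4724)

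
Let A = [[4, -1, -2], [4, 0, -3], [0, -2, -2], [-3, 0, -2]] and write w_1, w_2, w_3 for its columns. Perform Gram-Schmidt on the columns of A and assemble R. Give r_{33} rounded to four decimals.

w_1 = (4, 4, 0, -3); ‖w_1‖ = 6.4031, so q_1 = (0.6247, 0.6247, 0.0000, -0.4685).
q_1·w_2 = 0.6247·(-1) + 0.6247·0 + 0.0000·(-2) + (-0.4685)·0 = -0.6247.
u_2 = w_2 + 0.6247·q_1 = (-0.6098, 0.3902, -2.0000, -0.2927).
‖u_2‖ = 2.1470, so q_2 = (-0.2840, 0.1818, -0.9315, -0.1363).
q_1·w_3 = 0.6247·(-2) + 0.6247·(-3) + 0.0000·(-2) + (-0.4685)·(-2) = -2.1864; q_2·w_3 = (-0.2840)·(-2) + 0.1818·(-3) + (-0.9315)·(-2) + (-0.1363)·(-2) = 2.1584.
u_3 = w_3 + 2.1864·q_1 − 2.1584·q_2 = (-0.0212, -2.0265, 0.0106, -2.7302).
r_{33} = ‖u_3‖ = 3.4001.

r_{33} = 3.4001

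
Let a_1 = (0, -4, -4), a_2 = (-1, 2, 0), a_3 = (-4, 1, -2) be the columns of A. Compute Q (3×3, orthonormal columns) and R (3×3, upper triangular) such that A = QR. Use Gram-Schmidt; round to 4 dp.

e_1 = a_1/‖a_1‖ = (0, -4, -4)/5.6569 = (0.0000, -0.7071, -0.7071).
r_{12} = e_1·a_2 = -1.4142.
u_2 = a_2 + 1.4142·e_1 = (-1.0000, 1.0000, -1.0000).
‖u_2‖ = 1.7321, so e_2 = (-0.5774, 0.5774, -0.5774).
r_{13} = e_1·a_3 = 0.7071; r_{23} = e_2·a_3 = 4.0415.
u_3 = a_3 − 0.7071·e_1 − 4.0415·e_2 = (-1.6667, -0.8333, 0.8333).
‖u_3‖ = 2.0412, so e_3 = (-0.8165, -0.4082, 0.4082).

Q = [[0.0000, -0.5774, -0.8165], [-0.7071, 0.5774, -0.4082], [-0.7071, -0.5774, 0.4082]], R = [[5.6569, -1.4142, 0.7071], [0.0000, 1.7321, 4.0415], [0.0000, 0.0000, 2.0412]]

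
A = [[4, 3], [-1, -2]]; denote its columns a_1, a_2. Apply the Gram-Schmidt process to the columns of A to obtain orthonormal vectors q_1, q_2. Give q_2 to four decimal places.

q_2 = (-0.2425, -0.9701)

a_1 = (4, -1); ‖a_1‖ = 4.1231, so q_1 = (0.9701, -0.2425).
q_1·a_2 = 0.9701·3 + (-0.2425)·(-2) = 3.3955.
u_2 = a_2 − 3.3955·q_1 = (-0.2941, -1.1765).
‖u_2‖ = 1.2127, so q_2 = (-0.2425, -0.9701).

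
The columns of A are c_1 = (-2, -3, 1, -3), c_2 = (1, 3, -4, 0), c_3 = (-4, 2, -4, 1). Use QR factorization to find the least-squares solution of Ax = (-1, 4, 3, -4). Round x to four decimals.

c_1 = (-2, -3, 1, -3); ‖c_1‖ = 4.7958, so e_1 = (-0.4170, -0.6255, 0.2085, -0.6255).
e_1·c_2 = (-0.4170)·1 + (-0.6255)·3 + 0.2085·(-4) + (-0.6255)·0 = -3.1277.
u_2 = c_2 + 3.1277·e_1 = (-0.3043, 1.0435, -3.3478, -1.9565).
‖u_2‖ = 4.0271, so e_2 = (-0.0756, 0.2591, -0.8313, -0.4858).
e_1·c_3 = (-0.4170)·(-4) + (-0.6255)·2 + 0.2085·(-4) + (-0.6255)·1 = -1.0426; e_2·c_3 = (-0.0756)·(-4) + 0.2591·2 + (-0.8313)·(-4) + (-0.4858)·1 = 3.6600.
u_3 = c_3 + 1.0426·e_1 − 3.6600·e_2 = (-4.1582, 0.3995, -0.7399, 2.1260).
‖u_3‖ = 4.7453, so e_3 = (-0.8763, 0.0842, -0.1559, 0.4480).
Qᵀb = (1.0426, 0.5614, -1.0469).
Back-substitute: x_3 = -1.0469/4.7453 = -0.2206.
x_2 = (0.5614 − 3.6600·(-0.2206))/4.0271 = 0.3399.
x_1 = (1.0426 + 3.1277·0.3399 + 1.0426·(-0.2206))/4.7958 = 0.3911.

x = (0.3911, 0.3399, -0.2206)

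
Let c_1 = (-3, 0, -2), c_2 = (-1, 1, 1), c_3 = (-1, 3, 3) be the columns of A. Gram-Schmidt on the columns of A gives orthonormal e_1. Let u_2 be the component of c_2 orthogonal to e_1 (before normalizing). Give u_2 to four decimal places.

u_2 = (-0.7692, 1.0000, 1.1538)

c_1 = (-3, 0, -2); ‖c_1‖ = 3.6056, so e_1 = (-0.8321, 0.0000, -0.5547).
e_1·c_2 = (-0.8321)·(-1) + 0.0000·1 + (-0.5547)·1 = 0.2774.
u_2 = c_2 − 0.2774·e_1 = (-0.7692, 1.0000, 1.1538).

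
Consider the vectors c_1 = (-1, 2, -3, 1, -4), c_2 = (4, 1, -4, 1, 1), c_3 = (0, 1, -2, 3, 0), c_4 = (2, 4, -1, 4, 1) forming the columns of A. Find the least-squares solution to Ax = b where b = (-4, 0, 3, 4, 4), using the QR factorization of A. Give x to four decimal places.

x = (-1.0617, -1.1561, 2.0576, 0.1525)

e_1 = c_1/‖c_1‖ = (-1, 2, -3, 1, -4)/5.5678 = (-0.1796, 0.3592, -0.5388, 0.1796, -0.7184).
r_{12} = e_1·c_2 = 1.2572.
u_2 = c_2 − 1.2572·e_1 = (4.2258, 0.5484, -3.3226, 0.7742, 1.9032).
‖u_2‖ = 5.7809, so e_2 = (0.7310, 0.0949, -0.5747, 0.1339, 0.3292).
r_{13} = e_1·c_3 = 1.9757; r_{23} = e_2·c_3 = 1.6461.
u_3 = c_3 − 1.9757·e_1 − 1.6461·e_2 = (-0.8485, 0.1342, 0.0106, 2.4247, 0.8774).
‖u_3‖ = 2.7179, so e_3 = (-0.3122, 0.0494, 0.0039, 0.8921, 0.3228).
r_{14} = e_1·c_4 = 1.6164; r_{24} = e_2·c_4 = 3.2811; r_{34} = e_3·c_4 = 3.4605.
u_4 = c_4 − 1.6164·e_1 − 3.2811·e_2 − 3.4605·e_3 = (0.9722, 2.9373, 1.7432, 0.1831, -0.0361).
‖u_4‖ = 3.5562, so e_4 = (0.2734, 0.8260, 0.4902, 0.0515, -0.0101).
Qᵀb = (-3.0533, -2.7956, 6.1202, 0.5424).
Back-substitute: x_4 = 0.5424/3.5562 = 0.1525.
x_3 = (6.1202 − 3.4605·0.1525)/2.7179 = 2.0576.
x_2 = (-2.7956 − 1.6461·2.0576 − 3.2811·0.1525)/5.7809 = -1.1561.
x_1 = (-3.0533 − 1.2572·(-1.1561) − 1.9757·2.0576 − 1.6164·0.1525)/5.5678 = -1.0617.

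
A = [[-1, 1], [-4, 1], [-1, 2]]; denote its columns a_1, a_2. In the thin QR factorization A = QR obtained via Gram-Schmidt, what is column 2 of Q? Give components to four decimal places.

a_1 = (-1, -4, -1); ‖a_1‖ = 4.2426, so q_1 = (-0.2357, -0.9428, -0.2357).
q_1·a_2 = (-0.2357)·1 + (-0.9428)·1 + (-0.2357)·2 = -1.6499.
u_2 = a_2 + 1.6499·q_1 = (0.6111, -0.5556, 1.6111).
‖u_2‖ = 1.8105, so q_2 = (0.3375, -0.3069, 0.8899).

q_2 = (0.3375, -0.3069, 0.8899)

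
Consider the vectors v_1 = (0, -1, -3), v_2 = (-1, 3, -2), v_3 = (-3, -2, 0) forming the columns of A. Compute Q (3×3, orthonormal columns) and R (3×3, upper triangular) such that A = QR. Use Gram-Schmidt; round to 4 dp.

v_1 = (0, -1, -3); ‖v_1‖ = 3.1623, so q_1 = (0.0000, -0.3162, -0.9487).
q_1·v_2 = 0.0000·(-1) + (-0.3162)·3 + (-0.9487)·(-2) = 0.9487.
u_2 = v_2 − 0.9487·q_1 = (-1.0000, 3.3000, -1.1000).
‖u_2‖ = 3.6194, so q_2 = (-0.2763, 0.9118, -0.3039).
q_1·v_3 = 0.0000·(-3) + (-0.3162)·(-2) + (-0.9487)·0 = 0.6325; q_2·v_3 = (-0.2763)·(-3) + 0.9118·(-2) + (-0.3039)·0 = -0.9946.
u_3 = v_3 − 0.6325·q_1 + 0.9946·q_2 = (-3.2748, -0.8931, 0.2977).
‖u_3‖ = 3.4074, so q_3 = (-0.9611, -0.2621, 0.0874).

Q = [[0.0000, -0.2763, -0.9611], [-0.3162, 0.9118, -0.2621], [-0.9487, -0.3039, 0.0874]], R = [[3.1623, 0.9487, 0.6325], [0.0000, 3.6194, -0.9946], [0.0000, 0.0000, 3.4074]]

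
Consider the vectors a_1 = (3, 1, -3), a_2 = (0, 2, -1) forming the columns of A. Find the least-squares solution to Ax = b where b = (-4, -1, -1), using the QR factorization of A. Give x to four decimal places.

x = (-0.6429, 0.4429)

q_1 = a_1/‖a_1‖ = (3, 1, -3)/4.3589 = (0.6882, 0.2294, -0.6882).
r_{12} = q_1·a_2 = 1.1471.
u_2 = a_2 − 1.1471·q_1 = (-0.7895, 1.7368, -0.2105).
‖u_2‖ = 1.9194, so q_2 = (-0.4113, 0.9049, -0.1097).
Qᵀb = (-2.2942, 0.8500).
Back-substitute: x_2 = 0.8500/1.9194 = 0.4429.
x_1 = (-2.2942 − 1.1471·0.4429)/4.3589 = -0.6429.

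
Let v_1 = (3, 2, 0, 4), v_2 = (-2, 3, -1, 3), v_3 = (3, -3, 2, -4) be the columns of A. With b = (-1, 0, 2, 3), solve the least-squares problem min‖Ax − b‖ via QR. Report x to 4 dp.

x = (0.1935, 0.2337, -0.0449)

v_1 = (3, 2, 0, 4); ‖v_1‖ = 5.3852, so e_1 = (0.5571, 0.3714, 0.0000, 0.7428).
e_1·v_2 = 0.5571·(-2) + 0.3714·3 + 0.0000·(-1) + 0.7428·3 = 2.2283.
u_2 = v_2 − 2.2283·e_1 = (-3.2414, 2.1724, -1.0000, 1.3448).
‖u_2‖ = 4.2467, so e_2 = (-0.7633, 0.5116, -0.2355, 0.3167).
e_1·v_3 = 0.5571·3 + 0.3714·(-3) + 0.0000·2 + 0.7428·(-4) = -2.4140; e_2·v_3 = (-0.7633)·3 + 0.5116·(-3) + (-0.2355)·2 + 0.3167·(-4) = -5.5621.
u_3 = v_3 + 2.4140·e_1 + 5.5621·e_2 = (0.0994, 0.7419, 0.6902, -0.4455).
‖u_3‖ = 1.1114, so e_3 = (0.0895, 0.6675, 0.6211, -0.4009).
Qᵀb = (1.6713, 1.2423, -0.0499).
Back-substitute: x_3 = -0.0499/1.1114 = -0.0449.
x_2 = (1.2423 + 5.5621·(-0.0449))/4.2467 = 0.2337.
x_1 = (1.6713 − 2.2283·0.2337 + 2.4140·(-0.0449))/5.3852 = 0.1935.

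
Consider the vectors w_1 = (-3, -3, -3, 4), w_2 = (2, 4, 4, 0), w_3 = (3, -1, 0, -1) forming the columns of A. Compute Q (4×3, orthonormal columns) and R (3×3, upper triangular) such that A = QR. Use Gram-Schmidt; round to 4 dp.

Q = [[-0.4575, -0.0240, 0.8567], [-0.4575, 0.4912, -0.4027], [-0.4575, 0.4912, -0.0256], [0.6100, 0.7189, 0.3213]], R = [[6.5574, -4.5750, -1.5250], [0.0000, 3.8820, -1.2820], [0.0000, 0.0000, 2.6516]]

e_1 = w_1/‖w_1‖ = (-3, -3, -3, 4)/6.5574 = (-0.4575, -0.4575, -0.4575, 0.6100).
r_{12} = e_1·w_2 = -4.5750.
u_2 = w_2 + 4.5750·e_1 = (-0.0930, 1.9070, 1.9070, 2.7907).
‖u_2‖ = 3.8820, so e_2 = (-0.0240, 0.4912, 0.4912, 0.7189).
r_{13} = e_1·w_3 = -1.5250; r_{23} = e_2·w_3 = -1.2820.
u_3 = w_3 + 1.5250·e_1 + 1.2820·e_2 = (2.2716, -1.0679, -0.0679, 0.8519).
‖u_3‖ = 2.6516, so e_3 = (0.8567, -0.4027, -0.0256, 0.3213).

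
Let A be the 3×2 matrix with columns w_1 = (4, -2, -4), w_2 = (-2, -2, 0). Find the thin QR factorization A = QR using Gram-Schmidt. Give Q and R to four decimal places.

Q = [[0.6667, -0.5659], [-0.3333, -0.8085], [-0.6667, -0.1617]], R = [[6.0000, -0.6667], [0.0000, 2.7487]]

w_1 = (4, -2, -4); ‖w_1‖ = 6.0000, so e_1 = (0.6667, -0.3333, -0.6667).
e_1·w_2 = 0.6667·(-2) + (-0.3333)·(-2) + (-0.6667)·0 = -0.6667.
u_2 = w_2 + 0.6667·e_1 = (-1.5556, -2.2222, -0.4444).
‖u_2‖ = 2.7487, so e_2 = (-0.5659, -0.8085, -0.1617).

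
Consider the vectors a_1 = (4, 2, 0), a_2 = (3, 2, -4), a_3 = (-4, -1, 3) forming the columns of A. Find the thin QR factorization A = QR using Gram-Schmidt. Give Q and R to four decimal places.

e_1 = a_1/‖a_1‖ = (4, 2, 0)/4.4721 = (0.8944, 0.4472, 0.0000).
r_{12} = e_1·a_2 = 3.5777.
u_2 = a_2 − 3.5777·e_1 = (-0.2000, 0.4000, -4.0000).
‖u_2‖ = 4.0249, so e_2 = (-0.0497, 0.0994, -0.9938).
r_{13} = e_1·a_3 = -4.0249; r_{23} = e_2·a_3 = -2.8820.
u_3 = a_3 + 4.0249·e_1 + 2.8820·e_2 = (-0.5432, 1.0864, 0.1358).
‖u_3‖ = 1.2222, so e_3 = (-0.4444, 0.8889, 0.1111).

Q = [[0.8944, -0.0497, -0.4444], [0.4472, 0.0994, 0.8889], [0.0000, -0.9938, 0.1111]], R = [[4.4721, 3.5777, -4.0249], [0.0000, 4.0249, -2.8820], [0.0000, 0.0000, 1.2222]]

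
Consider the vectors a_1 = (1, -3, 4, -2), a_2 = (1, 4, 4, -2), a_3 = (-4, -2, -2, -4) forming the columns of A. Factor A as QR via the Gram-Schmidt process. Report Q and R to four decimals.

a_1 = (1, -3, 4, -2); ‖a_1‖ = 5.4772, so e_1 = (0.1826, -0.5477, 0.7303, -0.3651).
e_1·a_2 = 0.1826·1 + (-0.5477)·4 + 0.7303·4 + (-0.3651)·(-2) = 1.6432.
u_2 = a_2 − 1.6432·e_1 = (0.7000, 4.9000, 2.8000, -1.4000).
‖u_2‖ = 5.8566, so e_2 = (0.1195, 0.8367, 0.4781, -0.2390).
e_1·a_3 = 0.1826·(-4) + (-0.5477)·(-2) + 0.7303·(-2) + (-0.3651)·(-4) = 0.3651; e_2·a_3 = 0.1195·(-4) + 0.8367·(-2) + 0.4781·(-2) + (-0.2390)·(-4) = -2.1514.
u_3 = a_3 − 0.3651·e_1 + 2.1514·e_2 = (-3.8095, 0.0000, -1.2381, -4.3810).
‖u_3‖ = 5.9362, so e_3 = (-0.6417, 0.0000, -0.2086, -0.7380).

Q = [[0.1826, 0.1195, -0.6417], [-0.5477, 0.8367, 0.0000], [0.7303, 0.4781, -0.2086], [-0.3651, -0.2390, -0.7380]], R = [[5.4772, 1.6432, 0.3651], [0.0000, 5.8566, -2.1514], [0.0000, 0.0000, 5.9362]]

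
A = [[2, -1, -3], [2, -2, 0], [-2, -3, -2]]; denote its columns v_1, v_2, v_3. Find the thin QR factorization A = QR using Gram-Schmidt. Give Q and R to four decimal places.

e_1 = v_1/‖v_1‖ = (2, 2, -2)/3.4641 = (0.5774, 0.5774, -0.5774).
r_{12} = e_1·v_2 = 0.0000.
u_2 = v_2 + 0.0000·e_1 = (-1.0000, -2.0000, -3.0000).
‖u_2‖ = 3.7417, so e_2 = (-0.2673, -0.5345, -0.8018).
r_{13} = e_1·v_3 = -0.5774; r_{23} = e_2·v_3 = 2.4054.
u_3 = v_3 + 0.5774·e_1 − 2.4054·e_2 = (-2.0238, 1.6190, -0.4048).
‖u_3‖ = 2.6232, so e_3 = (-0.7715, 0.6172, -0.1543).

Q = [[0.5774, -0.2673, -0.7715], [0.5774, -0.5345, 0.6172], [-0.5774, -0.8018, -0.1543]], R = [[3.4641, 0.0000, -0.5774], [0.0000, 3.7417, 2.4054], [0.0000, 0.0000, 2.6232]]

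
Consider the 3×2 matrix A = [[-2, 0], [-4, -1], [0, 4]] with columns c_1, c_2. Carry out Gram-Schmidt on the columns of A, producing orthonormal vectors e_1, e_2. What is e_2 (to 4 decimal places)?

e_1 = c_1/‖c_1‖ = (-2, -4, 0)/4.4721 = (-0.4472, -0.8944, 0.0000).
r_{12} = e_1·c_2 = 0.8944.
u_2 = c_2 − 0.8944·e_1 = (0.4000, -0.2000, 4.0000).
‖u_2‖ = 4.0249, so e_2 = (0.0994, -0.0497, 0.9938).

e_2 = (0.0994, -0.0497, 0.9938)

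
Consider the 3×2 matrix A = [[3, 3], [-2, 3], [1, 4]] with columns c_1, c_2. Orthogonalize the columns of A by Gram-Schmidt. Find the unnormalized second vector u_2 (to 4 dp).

c_1 = (3, -2, 1); ‖c_1‖ = 3.7417, so e_1 = (0.8018, -0.5345, 0.2673).
e_1·c_2 = 0.8018·3 + (-0.5345)·3 + 0.2673·4 = 1.8708.
u_2 = c_2 − 1.8708·e_1 = (1.5000, 4.0000, 3.5000).

u_2 = (1.5000, 4.0000, 3.5000)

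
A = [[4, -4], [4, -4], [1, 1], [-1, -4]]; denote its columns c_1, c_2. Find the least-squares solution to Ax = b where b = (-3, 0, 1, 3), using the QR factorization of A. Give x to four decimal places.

q_1 = c_1/‖c_1‖ = (4, 4, 1, -1)/5.8310 = (0.6860, 0.6860, 0.1715, -0.1715).
r_{12} = q_1·c_2 = -4.6305.
u_2 = c_2 + 4.6305·q_1 = (-0.8235, -0.8235, 1.7941, -4.7941).
‖u_2‖ = 5.2496, so q_2 = (-0.1569, -0.1569, 0.3418, -0.9132).
Qᵀb = (-2.4010, -1.9273).
Back-substitute: x_2 = -1.9273/5.2496 = -0.3671.
x_1 = (-2.4010 + 4.6305·(-0.3671))/5.8310 = -0.7033.

x = (-0.7033, -0.3671)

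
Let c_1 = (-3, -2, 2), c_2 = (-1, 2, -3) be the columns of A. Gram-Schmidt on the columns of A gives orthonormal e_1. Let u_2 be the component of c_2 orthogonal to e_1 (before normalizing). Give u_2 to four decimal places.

e_1 = c_1/‖c_1‖ = (-3, -2, 2)/4.1231 = (-0.7276, -0.4851, 0.4851).
r_{12} = e_1·c_2 = -1.6977.
u_2 = c_2 + 1.6977·e_1 = (-2.2353, 1.1765, -2.1765).

u_2 = (-2.2353, 1.1765, -2.1765)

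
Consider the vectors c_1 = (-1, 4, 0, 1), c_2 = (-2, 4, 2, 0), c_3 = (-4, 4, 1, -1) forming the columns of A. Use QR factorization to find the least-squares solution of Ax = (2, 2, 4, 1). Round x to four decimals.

x = (-0.6410, 2.8974, -1.7692)

c_1 = (-1, 4, 0, 1); ‖c_1‖ = 4.2426, so q_1 = (-0.2357, 0.9428, 0.0000, 0.2357).
q_1·c_2 = (-0.2357)·(-2) + 0.9428·4 + 0.0000·2 + 0.2357·0 = 4.2426.
u_2 = c_2 − 4.2426·q_1 = (-1.0000, 0.0000, 2.0000, -1.0000).
‖u_2‖ = 2.4495, so q_2 = (-0.4082, 0.0000, 0.8165, -0.4082).
q_1·c_3 = (-0.2357)·(-4) + 0.9428·4 + 0.0000·1 + 0.2357·(-1) = 4.4783; q_2·c_3 = (-0.4082)·(-4) + (0.0000)·4 + 0.8165·1 + (-0.4082)·(-1) = 2.8577.
u_3 = c_3 − 4.4783·q_1 − 2.8577·q_2 = (-1.7778, -0.2222, -1.3333, -0.8889).
‖u_3‖ = 2.4037, so q_3 = (-0.7396, -0.0925, -0.5547, -0.3698).
Qᵀb = (1.6499, 2.0412, -4.2527).
Back-substitute: x_3 = -4.2527/2.4037 = -1.7692.
x_2 = (2.0412 − 2.8577·(-1.7692))/2.4495 = 2.8974.
x_1 = (1.6499 − 4.2426·2.8974 − 4.4783·(-1.7692))/4.2426 = -0.6410.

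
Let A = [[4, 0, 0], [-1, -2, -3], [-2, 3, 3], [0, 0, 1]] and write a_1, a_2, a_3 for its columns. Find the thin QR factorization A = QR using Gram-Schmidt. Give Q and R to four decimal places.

Q = [[0.8729, 0.2178, -0.2617], [-0.2182, -0.6262, -0.4486], [-0.4364, 0.7487, -0.2990], [0.0000, 0.0000, 0.8006]], R = [[4.5826, -0.8729, -0.6547], [0.0000, 3.4983, 4.1245], [0.0000, 0.0000, 1.2491]]

a_1 = (4, -1, -2, 0); ‖a_1‖ = 4.5826, so e_1 = (0.8729, -0.2182, -0.4364, 0.0000).
e_1·a_2 = 0.8729·0 + (-0.2182)·(-2) + (-0.4364)·3 + 0.0000·0 = -0.8729.
u_2 = a_2 + 0.8729·e_1 = (0.7619, -2.1905, 2.6190, 0.0000).
‖u_2‖ = 3.4983, so e_2 = (0.2178, -0.6262, 0.7487, 0.0000).
e_1·a_3 = 0.8729·0 + (-0.2182)·(-3) + (-0.4364)·3 + 0.0000·1 = -0.6547; e_2·a_3 = 0.2178·0 + (-0.6262)·(-3) + 0.7487·3 + 0.0000·1 = 4.1245.
u_3 = a_3 + 0.6547·e_1 − 4.1245·e_2 = (-0.3268, -0.5603, -0.3735, 1.0000).
‖u_3‖ = 1.2491, so e_3 = (-0.2617, -0.4486, -0.2990, 0.8006).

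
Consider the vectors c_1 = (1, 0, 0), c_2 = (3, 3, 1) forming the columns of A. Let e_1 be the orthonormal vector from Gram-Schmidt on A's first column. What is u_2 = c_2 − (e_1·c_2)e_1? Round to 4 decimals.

u_2 = (0.0000, 3.0000, 1.0000)

e_1 = c_1/‖c_1‖ = (1, 0, 0)/1.0000 = (1.0000, 0.0000, 0.0000).
r_{12} = e_1·c_2 = 3.0000.
u_2 = c_2 − 3.0000·e_1 = (0.0000, 3.0000, 1.0000).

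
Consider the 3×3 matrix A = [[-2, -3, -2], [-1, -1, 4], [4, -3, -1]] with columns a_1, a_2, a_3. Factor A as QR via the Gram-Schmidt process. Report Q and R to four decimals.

a_1 = (-2, -1, 4); ‖a_1‖ = 4.5826, so q_1 = (-0.4364, -0.2182, 0.8729).
q_1·a_2 = (-0.4364)·(-3) + (-0.2182)·(-1) + 0.8729·(-3) = -1.0911.
u_2 = a_2 + 1.0911·q_1 = (-3.4762, -1.2381, -2.0476).
‖u_2‖ = 4.2201, so q_2 = (-0.8237, -0.2934, -0.4852).
q_1·a_3 = (-0.4364)·(-2) + (-0.2182)·4 + 0.8729·(-1) = -0.8729; q_2·a_3 = (-0.8237)·(-2) + (-0.2934)·4 + (-0.4852)·(-1) = 0.9591.
u_3 = a_3 + 0.8729·q_1 − 0.9591·q_2 = (-1.5909, 4.0909, 0.2273).
‖u_3‖ = 4.3952, so q_3 = (-0.3620, 0.9308, 0.0517).

Q = [[-0.4364, -0.8237, -0.3620], [-0.2182, -0.2934, 0.9308], [0.8729, -0.4852, 0.0517]], R = [[4.5826, -1.0911, -0.8729], [0.0000, 4.2201, 0.9591], [0.0000, 0.0000, 4.3952]]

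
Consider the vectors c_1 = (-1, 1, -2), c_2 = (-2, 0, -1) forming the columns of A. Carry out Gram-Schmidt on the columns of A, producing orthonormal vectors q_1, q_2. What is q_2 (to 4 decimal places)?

c_1 = (-1, 1, -2); ‖c_1‖ = 2.4495, so q_1 = (-0.4082, 0.4082, -0.8165).
q_1·c_2 = (-0.4082)·(-2) + 0.4082·0 + (-0.8165)·(-1) = 1.6330.
u_2 = c_2 − 1.6330·q_1 = (-1.3333, -0.6667, 0.3333).
‖u_2‖ = 1.5275, so q_2 = (-0.8729, -0.4364, 0.2182).

q_2 = (-0.8729, -0.4364, 0.2182)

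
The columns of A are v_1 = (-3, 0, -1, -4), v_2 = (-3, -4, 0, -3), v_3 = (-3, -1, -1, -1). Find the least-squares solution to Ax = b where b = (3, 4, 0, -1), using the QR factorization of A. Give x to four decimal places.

q_1 = v_1/‖v_1‖ = (-3, 0, -1, -4)/5.0990 = (-0.5883, 0.0000, -0.1961, -0.7845).
r_{12} = q_1·v_2 = 4.1184.
u_2 = v_2 − 4.1184·q_1 = (-0.5769, -4.0000, 0.8077, 0.2308).
‖u_2‖ = 4.1278, so q_2 = (-0.1398, -0.9690, 0.1957, 0.0559).
r_{13} = q_1·v_3 = 2.7456; r_{23} = q_2·v_3 = 1.1368.
u_3 = v_3 − 2.7456·q_1 − 1.1368·q_2 = (-1.2257, 0.1016, -0.6840, 1.0903).
‖u_3‖ = 1.7803, so q_3 = (-0.6885, 0.0571, -0.3842, 0.6124).
Qᵀb = (-0.9806, -4.3514, -2.4497).
Back-substitute: x_3 = -2.4497/1.7803 = -1.3761.
x_2 = (-4.3514 − 1.1368·(-1.3761))/4.1278 = -0.6752.
x_1 = (-0.9806 − 4.1184·(-0.6752) − 2.7456·(-1.3761))/5.0990 = 1.0940.

x = (1.0940, -0.6752, -1.3761)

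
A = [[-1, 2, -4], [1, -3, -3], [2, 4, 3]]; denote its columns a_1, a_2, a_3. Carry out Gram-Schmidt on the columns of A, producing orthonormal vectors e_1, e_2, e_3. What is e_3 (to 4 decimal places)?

e_3 = (-0.7785, -0.6228, -0.0778)

e_1 = a_1/‖a_1‖ = (-1, 1, 2)/2.4495 = (-0.4082, 0.4082, 0.8165).
r_{12} = e_1·a_2 = 1.2247.
u_2 = a_2 − 1.2247·e_1 = (2.5000, -3.5000, 3.0000).
‖u_2‖ = 5.2440, so e_2 = (0.4767, -0.6674, 0.5721).
r_{13} = e_1·a_3 = 2.8577; r_{23} = e_2·a_3 = 1.8116.
u_3 = a_3 − 2.8577·e_1 − 1.8116·e_2 = (-3.6970, -2.9576, -0.3697).
‖u_3‖ = 4.7488, so e_3 = (-0.7785, -0.6228, -0.0778).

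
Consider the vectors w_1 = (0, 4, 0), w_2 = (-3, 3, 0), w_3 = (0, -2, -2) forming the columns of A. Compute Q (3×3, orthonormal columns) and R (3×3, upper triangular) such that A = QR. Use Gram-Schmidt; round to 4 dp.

Q = [[0.0000, -1.0000, 0.0000], [1.0000, 0.0000, 0.0000], [0.0000, 0.0000, -1.0000]], R = [[4.0000, 3.0000, -2.0000], [0.0000, 3.0000, 0.0000], [0.0000, 0.0000, 2.0000]]

w_1 = (0, 4, 0); ‖w_1‖ = 4.0000, so q_1 = (0.0000, 1.0000, 0.0000).
q_1·w_2 = 0.0000·(-3) + 1.0000·3 + 0.0000·0 = 3.0000.
u_2 = w_2 − 3.0000·q_1 = (-3.0000, 0.0000, 0.0000).
‖u_2‖ = 3.0000, so q_2 = (-1.0000, 0.0000, 0.0000).
q_1·w_3 = 0.0000·0 + 1.0000·(-2) + 0.0000·(-2) = -2.0000; q_2·w_3 = (-1.0000)·0 + 0.0000·(-2) + 0.0000·(-2) = 0.0000.
u_3 = w_3 + 2.0000·q_1 + 0.0000·q_2 = (0.0000, 0.0000, -2.0000).
‖u_3‖ = 2.0000, so q_3 = (0.0000, 0.0000, -1.0000).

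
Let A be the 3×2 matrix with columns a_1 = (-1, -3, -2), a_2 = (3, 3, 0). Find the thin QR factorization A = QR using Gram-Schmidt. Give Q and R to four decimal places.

Q = [[-0.2673, 0.7715], [-0.8018, 0.1543], [-0.5345, -0.6172]], R = [[3.7417, -3.2071], [0.0000, 2.7775]]

e_1 = a_1/‖a_1‖ = (-1, -3, -2)/3.7417 = (-0.2673, -0.8018, -0.5345).
r_{12} = e_1·a_2 = -3.2071.
u_2 = a_2 + 3.2071·e_1 = (2.1429, 0.4286, -1.7143).
‖u_2‖ = 2.7775, so e_2 = (0.7715, 0.1543, -0.6172).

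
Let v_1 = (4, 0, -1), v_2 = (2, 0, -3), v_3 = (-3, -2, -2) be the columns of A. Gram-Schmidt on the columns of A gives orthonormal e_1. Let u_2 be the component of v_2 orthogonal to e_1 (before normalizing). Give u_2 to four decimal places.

u_2 = (-0.5882, 0.0000, -2.3529)

v_1 = (4, 0, -1); ‖v_1‖ = 4.1231, so e_1 = (0.9701, 0.0000, -0.2425).
e_1·v_2 = 0.9701·2 + 0.0000·0 + (-0.2425)·(-3) = 2.6679.
u_2 = v_2 − 2.6679·e_1 = (-0.5882, 0.0000, -2.3529).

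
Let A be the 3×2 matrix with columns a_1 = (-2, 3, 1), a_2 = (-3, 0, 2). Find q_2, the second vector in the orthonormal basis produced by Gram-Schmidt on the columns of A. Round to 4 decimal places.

q_2 = (-0.6397, -0.5905, 0.4921)

q_1 = a_1/‖a_1‖ = (-2, 3, 1)/3.7417 = (-0.5345, 0.8018, 0.2673).
r_{12} = q_1·a_2 = 2.1381.
u_2 = a_2 − 2.1381·q_1 = (-1.8571, -1.7143, 1.4286).
‖u_2‖ = 2.9032, so q_2 = (-0.6397, -0.5905, 0.4921).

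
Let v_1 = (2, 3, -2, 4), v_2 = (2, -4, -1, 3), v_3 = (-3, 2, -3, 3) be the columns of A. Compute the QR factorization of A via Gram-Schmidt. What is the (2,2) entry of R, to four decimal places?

v_1 = (2, 3, -2, 4); ‖v_1‖ = 5.7446, so e_1 = (0.3482, 0.5222, -0.3482, 0.6963).
e_1·v_2 = 0.3482·2 + 0.5222·(-4) + (-0.3482)·(-1) + 0.6963·3 = 1.0445.
u_2 = v_2 − 1.0445·e_1 = (1.6364, -4.5455, -0.6364, 2.2727).
r_{22} = ‖u_2‖ = 5.3767.

r_{22} = 5.3767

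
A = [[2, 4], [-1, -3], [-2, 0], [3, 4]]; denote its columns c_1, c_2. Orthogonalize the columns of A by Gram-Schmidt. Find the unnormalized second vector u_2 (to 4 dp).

c_1 = (2, -1, -2, 3); ‖c_1‖ = 4.2426, so q_1 = (0.4714, -0.2357, -0.4714, 0.7071).
q_1·c_2 = 0.4714·4 + (-0.2357)·(-3) + (-0.4714)·0 + 0.7071·4 = 5.4212.
u_2 = c_2 − 5.4212·q_1 = (1.4444, -1.7222, 2.5556, 0.1667).

u_2 = (1.4444, -1.7222, 2.5556, 0.1667)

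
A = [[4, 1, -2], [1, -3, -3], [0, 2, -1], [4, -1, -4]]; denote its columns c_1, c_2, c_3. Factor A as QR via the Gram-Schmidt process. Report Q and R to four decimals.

c_1 = (4, 1, 0, 4); ‖c_1‖ = 5.7446, so q_1 = (0.6963, 0.1741, 0.0000, 0.6963).
q_1·c_2 = 0.6963·1 + 0.1741·(-3) + 0.0000·2 + 0.6963·(-1) = -0.5222.
u_2 = c_2 + 0.5222·q_1 = (1.3636, -2.9091, 2.0000, -0.6364).
‖u_2‖ = 3.8376, so q_2 = (0.3553, -0.7580, 0.5212, -0.1658).
q_1·c_3 = 0.6963·(-2) + 0.1741·(-3) + 0.0000·(-1) + 0.6963·(-4) = -4.7001; q_2·c_3 = 0.3553·(-2) + (-0.7580)·(-3) + 0.5212·(-1) + (-0.1658)·(-4) = 1.7056.
u_3 = c_3 + 4.7001·q_1 − 1.7056·q_2 = (0.6667, -0.8889, -1.8889, -0.4444).
‖u_3‖ = 2.2361, so q_3 = (0.2981, -0.3975, -0.8447, -0.1988).

Q = [[0.6963, 0.3553, 0.2981], [0.1741, -0.7580, -0.3975], [0.0000, 0.5212, -0.8447], [0.6963, -0.1658, -0.1988]], R = [[5.7446, -0.5222, -4.7001], [0.0000, 3.8376, 1.7056], [0.0000, 0.0000, 2.2361]]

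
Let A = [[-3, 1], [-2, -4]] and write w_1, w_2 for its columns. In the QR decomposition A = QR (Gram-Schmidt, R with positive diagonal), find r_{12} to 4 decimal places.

r_{12} = 1.3868

w_1 = (-3, -2); ‖w_1‖ = 3.6056, so q_1 = (-0.8321, -0.5547).
r_{12} = q_1·w_2 = 1.3868.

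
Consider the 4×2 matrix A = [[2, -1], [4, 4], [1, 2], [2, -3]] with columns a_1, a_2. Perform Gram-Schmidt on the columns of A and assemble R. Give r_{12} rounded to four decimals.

a_1 = (2, 4, 1, 2); ‖a_1‖ = 5.0000, so e_1 = (0.4000, 0.8000, 0.2000, 0.4000).
r_{12} = e_1·a_2 = 2.0000.

r_{12} = 2.0000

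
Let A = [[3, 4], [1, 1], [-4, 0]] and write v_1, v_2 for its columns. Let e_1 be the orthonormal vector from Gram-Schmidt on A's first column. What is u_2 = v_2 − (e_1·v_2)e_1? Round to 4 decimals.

v_1 = (3, 1, -4); ‖v_1‖ = 5.0990, so e_1 = (0.5883, 0.1961, -0.7845).
e_1·v_2 = 0.5883·4 + 0.1961·1 + (-0.7845)·0 = 2.5495.
u_2 = v_2 − 2.5495·e_1 = (2.5000, 0.5000, 2.0000).

u_2 = (2.5000, 0.5000, 2.0000)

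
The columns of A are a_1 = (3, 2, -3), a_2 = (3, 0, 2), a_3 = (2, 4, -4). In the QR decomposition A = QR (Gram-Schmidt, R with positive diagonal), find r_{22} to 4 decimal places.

r_{22} = 3.5484

a_1 = (3, 2, -3); ‖a_1‖ = 4.6904, so q_1 = (0.6396, 0.4264, -0.6396).
q_1·a_2 = 0.6396·3 + 0.4264·0 + (-0.6396)·2 = 0.6396.
u_2 = a_2 − 0.6396·q_1 = (2.5909, -0.2727, 2.4091).
r_{22} = ‖u_2‖ = 3.5484.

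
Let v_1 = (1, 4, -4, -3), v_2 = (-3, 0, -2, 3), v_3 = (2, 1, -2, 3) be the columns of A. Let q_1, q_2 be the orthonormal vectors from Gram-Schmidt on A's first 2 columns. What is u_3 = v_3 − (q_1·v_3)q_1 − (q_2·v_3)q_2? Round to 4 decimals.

u_3 = (2.8855, 0.3921, -0.7004, 2.4185)

v_1 = (1, 4, -4, -3); ‖v_1‖ = 6.4807, so q_1 = (0.1543, 0.6172, -0.6172, -0.4629).
q_1·v_2 = 0.1543·(-3) + 0.6172·0 + (-0.6172)·(-2) + (-0.4629)·3 = -0.6172.
u_2 = v_2 + 0.6172·q_1 = (-2.9048, 0.3810, -2.3810, 2.7143).
‖u_2‖ = 4.6496, so q_2 = (-0.6247, 0.0819, -0.5121, 0.5838).
q_1·v_3 = 0.1543·2 + 0.6172·1 + (-0.6172)·(-2) + (-0.4629)·3 = 0.7715; q_2·v_3 = (-0.6247)·2 + 0.0819·1 + (-0.5121)·(-2) + 0.5838·3 = 1.6079.
u_3 = v_3 − 0.7715·q_1 − 1.6079·q_2 = (2.8855, 0.3921, -0.7004, 2.4185).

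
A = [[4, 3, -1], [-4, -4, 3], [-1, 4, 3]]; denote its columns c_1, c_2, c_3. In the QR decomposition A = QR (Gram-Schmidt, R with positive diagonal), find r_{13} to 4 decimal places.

r_{13} = -3.3075

c_1 = (4, -4, -1); ‖c_1‖ = 5.7446, so q_1 = (0.6963, -0.6963, -0.1741).
r_{13} = q_1·c_3 = -3.3075.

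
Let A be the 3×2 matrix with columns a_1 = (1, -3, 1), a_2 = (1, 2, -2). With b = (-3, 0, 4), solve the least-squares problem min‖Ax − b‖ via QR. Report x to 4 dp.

a_1 = (1, -3, 1); ‖a_1‖ = 3.3166, so e_1 = (0.3015, -0.9045, 0.3015).
e_1·a_2 = 0.3015·1 + (-0.9045)·2 + 0.3015·(-2) = -2.1106.
u_2 = a_2 + 2.1106·e_1 = (1.6364, 0.0909, -1.3636).
‖u_2‖ = 2.1320, so e_2 = (0.7675, 0.0426, -0.6396).
Qᵀb = (0.3015, -4.8610).
Back-substitute: x_2 = -4.8610/2.1320 = -2.2800.
x_1 = (0.3015 + 2.1106·(-2.2800))/3.3166 = -1.3600.

x = (-1.3600, -2.2800)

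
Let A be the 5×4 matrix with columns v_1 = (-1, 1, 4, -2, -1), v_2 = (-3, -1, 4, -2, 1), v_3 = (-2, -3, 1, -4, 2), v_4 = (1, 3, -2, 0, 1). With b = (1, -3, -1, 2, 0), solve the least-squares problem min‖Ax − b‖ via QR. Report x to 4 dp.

x = (-0.6330, -0.1330, -0.0833, -0.8718)

v_1 = (-1, 1, 4, -2, -1); ‖v_1‖ = 4.7958, so e_1 = (-0.2085, 0.2085, 0.8341, -0.4170, -0.2085).
e_1·v_2 = (-0.2085)·(-3) + 0.2085·(-1) + 0.8341·4 + (-0.4170)·(-2) + (-0.2085)·1 = 4.3788.
u_2 = v_2 − 4.3788·e_1 = (-2.0870, -1.9130, 0.3478, -0.1739, 1.9130).
‖u_2‖ = 3.4389, so e_2 = (-0.6069, -0.5563, 0.1011, -0.0506, 0.5563).
e_1·v_3 = (-0.2085)·(-2) + 0.2085·(-3) + 0.8341·1 + (-0.4170)·(-4) + (-0.2085)·2 = 1.8766; e_2·v_3 = (-0.6069)·(-2) + (-0.5563)·(-3) + 0.1011·1 + (-0.0506)·(-4) + 0.5563·2 = 4.2986.
u_3 = v_3 − 1.8766·e_1 − 4.2986·e_2 = (1.0000, -1.0000, -1.0000, -3.0000, 0.0000).
‖u_3‖ = 3.4641, so e_3 = (0.2887, -0.2887, -0.2887, -0.8660, 0.0000).
e_1·v_4 = (-0.2085)·1 + 0.2085·3 + 0.8341·(-2) + (-0.4170)·0 + (-0.2085)·1 = -1.4596; e_2·v_4 = (-0.6069)·1 + (-0.5563)·3 + 0.1011·(-2) + (-0.0506)·0 + 0.5563·1 = -1.9217; e_3·v_4 = 0.2887·1 + (-0.2887)·3 + (-0.2887)·(-2) + (-0.8660)·0 + 0.0000·1 = 0.0000.
u_4 = v_4 + 1.4596·e_1 + 1.9217·e_2 + 0.0000·e_3 = (-0.4706, 2.2353, -0.5882, -0.7059, 1.7647).
‖u_4‖ = 3.0293, so e_4 = (-0.1553, 0.7379, -0.1942, -0.2330, 0.5826).
Qᵀb = (-2.5022, 0.8597, -0.2887, -2.6409).
Back-substitute: x_4 = -2.6409/3.0293 = -0.8718.
x_3 = (-0.2887 + 0.0000·(-0.8718))/3.4641 = -0.0833.
x_2 = (0.8597 − 4.2986·(-0.0833) + 1.9217·(-0.8718))/3.4389 = -0.1330.
x_1 = (-2.5022 − 4.3788·(-0.1330) − 1.8766·(-0.0833) + 1.4596·(-0.8718))/4.7958 = -0.6330.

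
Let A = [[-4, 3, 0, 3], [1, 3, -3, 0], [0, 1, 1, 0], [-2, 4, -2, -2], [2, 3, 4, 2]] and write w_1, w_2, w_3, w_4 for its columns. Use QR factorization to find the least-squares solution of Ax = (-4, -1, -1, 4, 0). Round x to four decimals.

q_1 = w_1/‖w_1‖ = (-4, 1, 0, -2, 2)/5.0000 = (-0.8000, 0.2000, 0.0000, -0.4000, 0.4000).
r_{12} = q_1·w_2 = -2.2000.
u_2 = w_2 + 2.2000·q_1 = (1.2400, 3.4400, 1.0000, 3.1200, 3.8800).
‖u_2‖ = 6.2578, so q_2 = (0.1982, 0.5497, 0.1598, 0.4986, 0.6200).
r_{13} = q_1·w_3 = 1.8000; r_{23} = q_2·w_3 = -0.0064.
u_3 = w_3 − 1.8000·q_1 + 0.0064·q_2 = (1.4413, -3.3565, 1.0010, -1.2768, 3.2840).
‖u_3‖ = 5.1730, so q_3 = (0.2786, -0.6488, 0.1935, -0.2468, 0.6348).
r_{14} = q_1·w_4 = -0.8000; r_{24} = q_2·w_4 = 0.8374; r_{34} = q_3·w_4 = 2.5991.
u_4 = w_4 + 0.8000·q_1 − 0.8374·q_2 − 2.5991·q_3 = (1.4699, 1.3861, -0.6368, -2.0960, 0.1508).
‖u_4‖ = 2.9838, so q_4 = (0.4926, 0.4645, -0.2134, -0.7024, 0.0505).
Qᵀb = (1.4000, 0.4922, -1.6464, -5.0314).
Back-substitute: x_4 = -5.0314/2.9838 = -1.6862.
x_3 = (-1.6464 − 2.5991·(-1.6862))/5.1730 = 0.5290.
x_2 = (0.4922 + 0.0064·0.5290 − 0.8374·(-1.6862))/6.2578 = 0.3048.
x_1 = (1.4000 + 2.2000·0.3048 − 1.8000·0.5290 + 0.8000·(-1.6862))/5.0000 = -0.0461.

x = (-0.0461, 0.3048, 0.5290, -1.6862)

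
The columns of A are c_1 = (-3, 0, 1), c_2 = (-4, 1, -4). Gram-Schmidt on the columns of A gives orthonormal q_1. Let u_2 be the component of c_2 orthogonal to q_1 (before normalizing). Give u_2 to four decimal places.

q_1 = c_1/‖c_1‖ = (-3, 0, 1)/3.1623 = (-0.9487, 0.0000, 0.3162).
r_{12} = q_1·c_2 = 2.5298.
u_2 = c_2 − 2.5298·q_1 = (-1.6000, 1.0000, -4.8000).

u_2 = (-1.6000, 1.0000, -4.8000)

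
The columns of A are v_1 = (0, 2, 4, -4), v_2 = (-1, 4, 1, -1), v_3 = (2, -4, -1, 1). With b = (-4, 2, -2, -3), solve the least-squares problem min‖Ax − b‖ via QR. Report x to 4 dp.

x = (0.0000, -3.0000, -3.5000)

v_1 = (0, 2, 4, -4); ‖v_1‖ = 6.0000, so q_1 = (0.0000, 0.3333, 0.6667, -0.6667).
q_1·v_2 = 0.0000·(-1) + 0.3333·4 + 0.6667·1 + (-0.6667)·(-1) = 2.6667.
u_2 = v_2 − 2.6667·q_1 = (-1.0000, 3.1111, -0.7778, 0.7778).
‖u_2‖ = 3.4480, so q_2 = (-0.2900, 0.9023, -0.2256, 0.2256).
q_1·v_3 = 0.0000·2 + 0.3333·(-4) + 0.6667·(-1) + (-0.6667)·1 = -2.6667; q_2·v_3 = (-0.2900)·2 + 0.9023·(-4) + (-0.2256)·(-1) + 0.2256·1 = -3.7380.
u_3 = v_3 + 2.6667·q_1 + 3.7380·q_2 = (0.9159, 0.2617, -0.0654, 0.0654).
‖u_3‖ = 0.9570, so q_3 = (0.9570, 0.2734, -0.0684, 0.0684).
Qᵀb = (1.3333, 2.7391, -3.3496).
Back-substitute: x_3 = -3.3496/0.9570 = -3.5000.
x_2 = (2.7391 + 3.7380·(-3.5000))/3.4480 = -3.0000.
x_1 = (1.3333 − 2.6667·(-3.0000) + 2.6667·(-3.5000))/6.0000 = 0.0000.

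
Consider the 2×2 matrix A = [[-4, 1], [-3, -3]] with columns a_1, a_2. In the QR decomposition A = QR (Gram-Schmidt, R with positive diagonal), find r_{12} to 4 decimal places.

a_1 = (-4, -3); ‖a_1‖ = 5.0000, so e_1 = (-0.8000, -0.6000).
r_{12} = e_1·a_2 = 1.0000.

r_{12} = 1.0000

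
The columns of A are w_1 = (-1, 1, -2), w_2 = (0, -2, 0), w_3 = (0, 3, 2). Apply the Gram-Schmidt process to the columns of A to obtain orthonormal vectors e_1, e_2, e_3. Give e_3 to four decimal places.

e_3 = (-0.8944, 0.0000, 0.4472)

w_1 = (-1, 1, -2); ‖w_1‖ = 2.4495, so e_1 = (-0.4082, 0.4082, -0.8165).
e_1·w_2 = (-0.4082)·0 + 0.4082·(-2) + (-0.8165)·0 = -0.8165.
u_2 = w_2 + 0.8165·e_1 = (-0.3333, -1.6667, -0.6667).
‖u_2‖ = 1.8257, so e_2 = (-0.1826, -0.9129, -0.3651).
e_1·w_3 = (-0.4082)·0 + 0.4082·3 + (-0.8165)·2 = -0.4082; e_2·w_3 = (-0.1826)·0 + (-0.9129)·3 + (-0.3651)·2 = -3.4689.
u_3 = w_3 + 0.4082·e_1 + 3.4689·e_2 = (-0.8000, 0.0000, 0.4000).
‖u_3‖ = 0.8944, so e_3 = (-0.8944, 0.0000, 0.4472).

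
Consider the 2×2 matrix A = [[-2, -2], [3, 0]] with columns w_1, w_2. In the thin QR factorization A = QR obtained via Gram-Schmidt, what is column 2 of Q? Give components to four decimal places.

e_2 = (-0.8321, -0.5547)

e_1 = w_1/‖w_1‖ = (-2, 3)/3.6056 = (-0.5547, 0.8321).
r_{12} = e_1·w_2 = 1.1094.
u_2 = w_2 − 1.1094·e_1 = (-1.3846, -0.9231).
‖u_2‖ = 1.6641, so e_2 = (-0.8321, -0.5547).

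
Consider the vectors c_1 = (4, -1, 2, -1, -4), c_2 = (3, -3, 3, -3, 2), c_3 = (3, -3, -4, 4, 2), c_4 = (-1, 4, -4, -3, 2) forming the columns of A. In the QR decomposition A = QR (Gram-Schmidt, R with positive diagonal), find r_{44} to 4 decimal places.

r_{44} = 5.6404

c_1 = (4, -1, 2, -1, -4); ‖c_1‖ = 6.1644, so q_1 = (0.6489, -0.1622, 0.3244, -0.1622, -0.6489).
q_1·c_2 = 0.6489·3 + (-0.1622)·(-3) + 0.3244·3 + (-0.1622)·(-3) + (-0.6489)·2 = 2.5955.
u_2 = c_2 − 2.5955·q_1 = (1.3158, -2.5789, 2.1579, -2.5789, 3.6842).
‖u_2‖ = 5.7674, so q_2 = (0.2281, -0.4472, 0.3742, -0.4472, 0.6388).
q_1·c_3 = 0.6489·3 + (-0.1622)·(-3) + 0.3244·(-4) + (-0.1622)·4 + (-0.6489)·2 = -0.8111; q_2·c_3 = 0.2281·3 + (-0.4472)·(-3) + 0.3742·(-4) + (-0.4472)·4 + 0.6388·2 = 0.0183.
u_3 = c_3 + 0.8111·q_1 − 0.0183·q_2 = (3.5222, -3.1234, -3.7437, 3.8766, 1.4620).
‖u_3‖ = 7.3035, so q_3 = (0.4823, -0.4277, -0.5126, 0.5308, 0.2002).
q_1·c_4 = 0.6489·(-1) + (-0.1622)·4 + 0.3244·(-4) + (-0.1622)·(-3) + (-0.6489)·2 = -3.4066; q_2·c_4 = 0.2281·(-1) + (-0.4472)·4 + 0.3742·(-4) + (-0.4472)·(-3) + 0.6388·2 = -0.8943; q_3·c_4 = 0.4823·(-1) + (-0.4277)·4 + (-0.5126)·(-4) + 0.5308·(-3) + 0.2002·2 = -1.3345.
u_4 = c_4 + 3.4066·q_1 + 0.8943·q_2 + 1.3345·q_3 = (2.0581, 2.4767, -3.2442, -3.2442, 0.6279).
r_{44} = ‖u_4‖ = 5.6404.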